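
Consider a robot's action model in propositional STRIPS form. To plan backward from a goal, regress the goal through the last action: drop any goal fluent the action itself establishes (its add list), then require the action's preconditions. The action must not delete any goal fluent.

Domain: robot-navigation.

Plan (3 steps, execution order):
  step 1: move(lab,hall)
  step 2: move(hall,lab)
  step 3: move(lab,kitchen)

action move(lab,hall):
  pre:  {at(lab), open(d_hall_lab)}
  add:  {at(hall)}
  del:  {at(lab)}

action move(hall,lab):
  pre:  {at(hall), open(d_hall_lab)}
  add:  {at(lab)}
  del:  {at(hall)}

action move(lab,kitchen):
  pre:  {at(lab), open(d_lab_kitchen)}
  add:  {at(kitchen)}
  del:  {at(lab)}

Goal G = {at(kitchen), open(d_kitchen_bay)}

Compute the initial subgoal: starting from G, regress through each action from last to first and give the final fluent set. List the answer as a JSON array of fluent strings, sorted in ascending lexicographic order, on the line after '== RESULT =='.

Work backward from the goal:
  through step 3 (move(lab,kitchen)): drop {at(kitchen)}, keep {open(d_kitchen_bay)}, require {at(lab), open(d_lab_kitchen)}
    → {at(lab), open(d_kitchen_bay), open(d_lab_kitchen)}
  through step 2 (move(hall,lab)): drop {at(lab)}, keep {open(d_kitchen_bay), open(d_lab_kitchen)}, require {at(hall), open(d_hall_lab)}
    → {at(hall), open(d_hall_lab), open(d_kitchen_bay), open(d_lab_kitchen)}
  through step 1 (move(lab,hall)): drop {at(hall)}, keep {open(d_hall_lab), open(d_kitchen_bay), open(d_lab_kitchen)}, require {at(lab), open(d_hall_lab)}
    → {at(lab), open(d_hall_lab), open(d_kitchen_bay), open(d_lab_kitchen)}

== RESULT ==
["at(lab)", "open(d_hall_lab)", "open(d_kitchen_bay)", "open(d_lab_kitchen)"]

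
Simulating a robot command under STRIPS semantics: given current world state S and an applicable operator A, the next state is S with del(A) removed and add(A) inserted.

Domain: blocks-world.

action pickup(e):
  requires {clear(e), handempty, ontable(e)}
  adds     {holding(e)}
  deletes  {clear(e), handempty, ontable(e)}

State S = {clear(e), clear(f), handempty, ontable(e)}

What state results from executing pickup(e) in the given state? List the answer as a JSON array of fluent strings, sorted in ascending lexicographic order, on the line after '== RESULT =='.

Compute (S \ del) ∪ add:
  pre ⊆ S: {clear(e), handempty, ontable(e)} ⊆ S  — applicable
  S \ del = {clear(f)}
  ∪ add   = {clear(f), holding(e)}

== RESULT ==
["clear(f)", "holding(e)"]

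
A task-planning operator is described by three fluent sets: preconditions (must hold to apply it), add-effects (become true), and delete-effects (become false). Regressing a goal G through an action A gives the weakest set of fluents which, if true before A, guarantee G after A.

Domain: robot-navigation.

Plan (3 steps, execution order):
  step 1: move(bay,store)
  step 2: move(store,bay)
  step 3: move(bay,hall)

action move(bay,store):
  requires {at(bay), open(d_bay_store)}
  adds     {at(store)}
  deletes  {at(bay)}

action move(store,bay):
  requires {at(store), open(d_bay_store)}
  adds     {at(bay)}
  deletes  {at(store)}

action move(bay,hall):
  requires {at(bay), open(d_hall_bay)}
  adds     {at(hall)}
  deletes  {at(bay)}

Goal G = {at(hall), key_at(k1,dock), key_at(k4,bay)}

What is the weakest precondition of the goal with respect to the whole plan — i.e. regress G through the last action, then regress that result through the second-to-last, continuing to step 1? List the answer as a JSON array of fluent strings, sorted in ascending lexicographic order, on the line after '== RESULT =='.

Regress step by step:
  through step 3 (move(bay,hall)): drop {at(hall)}, keep {key_at(k1,dock), key_at(k4,bay)}, require {at(bay), open(d_hall_bay)}
    → {at(bay), key_at(k1,dock), key_at(k4,bay), open(d_hall_bay)}
  through step 2 (move(store,bay)): drop {at(bay)}, keep {key_at(k1,dock), key_at(k4,bay), open(d_hall_bay)}, require {at(store), open(d_bay_store)}
    → {at(store), key_at(k1,dock), key_at(k4,bay), open(d_bay_store), open(d_hall_bay)}
  through step 1 (move(bay,store)): drop {at(store)}, keep {key_at(k1,dock), key_at(k4,bay), open(d_bay_store), open(d_hall_bay)}, require {at(bay), open(d_bay_store)}
    → {at(bay), key_at(k1,dock), key_at(k4,bay), open(d_bay_store), open(d_hall_bay)}

== RESULT ==
["at(bay)", "key_at(k1,dock)", "key_at(k4,bay)", "open(d_bay_store)", "open(d_hall_bay)"]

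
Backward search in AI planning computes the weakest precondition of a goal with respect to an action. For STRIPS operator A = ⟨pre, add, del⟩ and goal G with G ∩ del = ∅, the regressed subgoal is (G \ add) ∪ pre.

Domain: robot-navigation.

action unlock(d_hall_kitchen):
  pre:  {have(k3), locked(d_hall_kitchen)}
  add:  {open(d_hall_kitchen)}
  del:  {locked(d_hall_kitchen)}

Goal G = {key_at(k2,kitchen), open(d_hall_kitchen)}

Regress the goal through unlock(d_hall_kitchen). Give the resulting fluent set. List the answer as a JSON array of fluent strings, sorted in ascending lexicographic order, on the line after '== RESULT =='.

Regress:
  G ∩ del = {}  (empty — regression defined)
  G \ add = {key_at(k2,kitchen), open(d_hall_kitchen)} \ {open(d_hall_kitchen)} = {key_at(k2,kitchen)}
  ∪ pre   = {key_at(k2,kitchen)} ∪ {have(k3), locked(d_hall_kitchen)}
          = {have(k3), key_at(k2,kitchen), locked(d_hall_kitchen)}

== RESULT ==
["have(k3)", "key_at(k2,kitchen)", "locked(d_hall_kitchen)"]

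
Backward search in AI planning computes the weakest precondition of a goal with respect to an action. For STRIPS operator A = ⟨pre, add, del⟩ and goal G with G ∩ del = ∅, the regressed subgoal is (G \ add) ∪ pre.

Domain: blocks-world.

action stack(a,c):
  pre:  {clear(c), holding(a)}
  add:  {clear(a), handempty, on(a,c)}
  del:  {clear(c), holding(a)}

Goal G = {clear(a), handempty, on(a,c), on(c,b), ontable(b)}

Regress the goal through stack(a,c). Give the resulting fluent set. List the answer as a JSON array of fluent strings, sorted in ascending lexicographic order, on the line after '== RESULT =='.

Compute (G \ add) ∪ pre:
  G ∩ del = {}  (empty — regression defined)
  G \ add = {clear(a), handempty, on(a,c), on(c,b), ontable(b)} \ {clear(a), handempty, on(a,c)} = {on(c,b), ontable(b)}
  ∪ pre   = {on(c,b), ontable(b)} ∪ {clear(c), holding(a)}
          = {clear(c), holding(a), on(c,b), ontable(b)}

== RESULT ==
["clear(c)", "holding(a)", "on(c,b)", "ontable(b)"]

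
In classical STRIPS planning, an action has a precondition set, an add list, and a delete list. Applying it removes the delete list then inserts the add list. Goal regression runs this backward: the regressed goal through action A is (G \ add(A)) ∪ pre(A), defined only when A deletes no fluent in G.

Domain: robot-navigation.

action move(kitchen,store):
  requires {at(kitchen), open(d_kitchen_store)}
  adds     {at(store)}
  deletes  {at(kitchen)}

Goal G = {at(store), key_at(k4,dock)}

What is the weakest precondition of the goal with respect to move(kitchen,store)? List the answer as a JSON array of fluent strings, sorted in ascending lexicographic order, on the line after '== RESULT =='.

Regress:
  G ∩ del = {}  (empty — regression defined)
  G \ add = {at(store), key_at(k4,dock)} \ {at(store)} = {key_at(k4,dock)}
  ∪ pre   = {key_at(k4,dock)} ∪ {at(kitchen), open(d_kitchen_store)}
          = {at(kitchen), key_at(k4,dock), open(d_kitchen_store)}

== RESULT ==
["at(kitchen)", "key_at(k4,dock)", "open(d_kitchen_store)"]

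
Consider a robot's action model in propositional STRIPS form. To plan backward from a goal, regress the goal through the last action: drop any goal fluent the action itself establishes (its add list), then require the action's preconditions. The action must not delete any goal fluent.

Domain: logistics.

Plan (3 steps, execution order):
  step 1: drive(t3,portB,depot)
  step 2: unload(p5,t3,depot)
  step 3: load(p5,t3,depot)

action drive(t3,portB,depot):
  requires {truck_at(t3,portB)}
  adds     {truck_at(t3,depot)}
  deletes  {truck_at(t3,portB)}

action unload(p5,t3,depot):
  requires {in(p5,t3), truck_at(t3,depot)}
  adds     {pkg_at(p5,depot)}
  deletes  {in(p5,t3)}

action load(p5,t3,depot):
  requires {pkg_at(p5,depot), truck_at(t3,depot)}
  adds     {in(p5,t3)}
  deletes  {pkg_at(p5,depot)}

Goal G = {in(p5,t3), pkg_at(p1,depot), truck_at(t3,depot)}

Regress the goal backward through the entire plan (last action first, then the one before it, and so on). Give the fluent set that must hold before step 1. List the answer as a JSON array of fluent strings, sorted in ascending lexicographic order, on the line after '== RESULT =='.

Work backward from the goal:
  through step 3 (load(p5,t3,depot)): drop {in(p5,t3)}, keep {pkg_at(p1,depot), truck_at(t3,depot)}, require {pkg_at(p5,depot), truck_at(t3,depot)}
    → {pkg_at(p1,depot), pkg_at(p5,depot), truck_at(t3,depot)}
  through step 2 (unload(p5,t3,depot)): drop {pkg_at(p5,depot)}, keep {pkg_at(p1,depot), truck_at(t3,depot)}, require {in(p5,t3), truck_at(t3,depot)}
    → {in(p5,t3), pkg_at(p1,depot), truck_at(t3,depot)}
  through step 1 (drive(t3,portB,depot)): drop {truck_at(t3,depot)}, keep {in(p5,t3), pkg_at(p1,depot)}, require {truck_at(t3,portB)}
    → {in(p5,t3), pkg_at(p1,depot), truck_at(t3,portB)}

== RESULT ==
["in(p5,t3)", "pkg_at(p1,depot)", "truck_at(t3,portB)"]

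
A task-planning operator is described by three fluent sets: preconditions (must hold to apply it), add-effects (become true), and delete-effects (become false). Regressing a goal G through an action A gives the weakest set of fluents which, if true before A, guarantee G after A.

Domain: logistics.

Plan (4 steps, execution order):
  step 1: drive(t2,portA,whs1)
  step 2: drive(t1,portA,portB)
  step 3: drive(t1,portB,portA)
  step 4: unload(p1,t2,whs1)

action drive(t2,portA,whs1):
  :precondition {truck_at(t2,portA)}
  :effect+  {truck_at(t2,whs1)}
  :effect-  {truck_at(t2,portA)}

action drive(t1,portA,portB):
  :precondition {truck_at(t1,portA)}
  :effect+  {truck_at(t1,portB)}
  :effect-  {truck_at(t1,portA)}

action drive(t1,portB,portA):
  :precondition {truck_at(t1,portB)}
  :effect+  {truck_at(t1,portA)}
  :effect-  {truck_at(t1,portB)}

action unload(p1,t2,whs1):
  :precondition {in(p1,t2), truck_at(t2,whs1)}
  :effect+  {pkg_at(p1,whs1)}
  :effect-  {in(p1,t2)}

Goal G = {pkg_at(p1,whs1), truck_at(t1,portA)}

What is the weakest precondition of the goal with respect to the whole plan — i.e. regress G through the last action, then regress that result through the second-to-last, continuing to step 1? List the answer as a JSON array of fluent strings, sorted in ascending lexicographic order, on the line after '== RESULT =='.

Work backward from the goal:
  through step 4 (unload(p1,t2,whs1)): drop {pkg_at(p1,whs1)}, keep {truck_at(t1,portA)}, require {in(p1,t2), truck_at(t2,whs1)}
    → {in(p1,t2), truck_at(t1,portA), truck_at(t2,whs1)}
  through step 3 (drive(t1,portB,portA)): drop {truck_at(t1,portA)}, keep {in(p1,t2), truck_at(t2,whs1)}, require {truck_at(t1,portB)}
    → {in(p1,t2), truck_at(t1,portB), truck_at(t2,whs1)}
  through step 2 (drive(t1,portA,portB)): drop {truck_at(t1,portB)}, keep {in(p1,t2), truck_at(t2,whs1)}, require {truck_at(t1,portA)}
    → {in(p1,t2), truck_at(t1,portA), truck_at(t2,whs1)}
  through step 1 (drive(t2,portA,whs1)): drop {truck_at(t2,whs1)}, keep {in(p1,t2), truck_at(t1,portA)}, require {truck_at(t2,portA)}
    → {in(p1,t2), truck_at(t1,portA), truck_at(t2,portA)}

== RESULT ==
["in(p1,t2)", "truck_at(t1,portA)", "truck_at(t2,portA)"]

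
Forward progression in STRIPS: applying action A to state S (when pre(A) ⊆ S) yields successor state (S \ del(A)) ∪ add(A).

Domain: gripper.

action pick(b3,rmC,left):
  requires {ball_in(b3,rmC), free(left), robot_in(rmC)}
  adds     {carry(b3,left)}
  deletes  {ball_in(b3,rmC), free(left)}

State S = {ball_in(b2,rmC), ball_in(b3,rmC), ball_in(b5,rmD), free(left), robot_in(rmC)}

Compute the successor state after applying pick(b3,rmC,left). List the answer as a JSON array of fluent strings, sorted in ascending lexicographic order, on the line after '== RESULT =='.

Progress:
  pre ⊆ S: {ball_in(b3,rmC), free(left), robot_in(rmC)} ⊆ S  — applicable
  S \ del = {ball_in(b2,rmC), ball_in(b5,rmD), robot_in(rmC)}
  ∪ add   = {ball_in(b2,rmC), ball_in(b5,rmD), carry(b3,left), robot_in(rmC)}

== RESULT ==
["ball_in(b2,rmC)", "ball_in(b5,rmD)", "carry(b3,left)", "robot_in(rmC)"]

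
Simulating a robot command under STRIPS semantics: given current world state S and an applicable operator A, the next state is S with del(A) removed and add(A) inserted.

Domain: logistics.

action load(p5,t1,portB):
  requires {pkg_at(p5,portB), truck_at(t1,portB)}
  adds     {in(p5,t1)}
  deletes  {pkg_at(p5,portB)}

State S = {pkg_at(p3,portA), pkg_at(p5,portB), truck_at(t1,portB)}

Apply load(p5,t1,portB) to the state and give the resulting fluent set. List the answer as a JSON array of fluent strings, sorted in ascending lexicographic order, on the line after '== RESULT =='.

Compute (S \ del) ∪ add:
  pre ⊆ S: {pkg_at(p5,portB), truck_at(t1,portB)} ⊆ S  — applicable
  S \ del = {pkg_at(p3,portA), truck_at(t1,portB)}
  ∪ add   = {in(p5,t1), pkg_at(p3,portA), truck_at(t1,portB)}

== RESULT ==
["in(p5,t1)", "pkg_at(p3,portA)", "truck_at(t1,portB)"]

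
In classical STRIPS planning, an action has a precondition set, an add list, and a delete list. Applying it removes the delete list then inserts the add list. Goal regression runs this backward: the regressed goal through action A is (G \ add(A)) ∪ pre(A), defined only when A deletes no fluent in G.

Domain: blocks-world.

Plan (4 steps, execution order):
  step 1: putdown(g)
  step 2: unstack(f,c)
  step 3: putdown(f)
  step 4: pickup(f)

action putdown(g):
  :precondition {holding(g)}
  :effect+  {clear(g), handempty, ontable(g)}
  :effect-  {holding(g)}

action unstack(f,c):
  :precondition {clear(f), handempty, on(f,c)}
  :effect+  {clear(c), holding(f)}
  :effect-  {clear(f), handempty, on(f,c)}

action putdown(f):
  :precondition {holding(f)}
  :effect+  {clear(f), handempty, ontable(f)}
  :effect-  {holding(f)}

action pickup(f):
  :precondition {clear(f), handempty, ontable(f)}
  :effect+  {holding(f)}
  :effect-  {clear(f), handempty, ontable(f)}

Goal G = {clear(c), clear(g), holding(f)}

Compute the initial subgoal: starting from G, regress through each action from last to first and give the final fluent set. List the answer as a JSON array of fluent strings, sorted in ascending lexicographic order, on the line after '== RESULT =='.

Work backward from the goal:
  through step 4 (pickup(f)): drop {holding(f)}, keep {clear(c), clear(g)}, require {clear(f), handempty, ontable(f)}
    → {clear(c), clear(f), clear(g), handempty, ontable(f)}
  through step 3 (putdown(f)): drop {clear(f), handempty, ontable(f)}, keep {clear(c), clear(g)}, require {holding(f)}
    → {clear(c), clear(g), holding(f)}
  through step 2 (unstack(f,c)): drop {clear(c), holding(f)}, keep {clear(g)}, require {clear(f), handempty, on(f,c)}
    → {clear(f), clear(g), handempty, on(f,c)}
  through step 1 (putdown(g)): drop {clear(g), handempty}, keep {clear(f), on(f,c)}, require {holding(g)}
    → {clear(f), holding(g), on(f,c)}

== RESULT ==
["clear(f)", "holding(g)", "on(f,c)"]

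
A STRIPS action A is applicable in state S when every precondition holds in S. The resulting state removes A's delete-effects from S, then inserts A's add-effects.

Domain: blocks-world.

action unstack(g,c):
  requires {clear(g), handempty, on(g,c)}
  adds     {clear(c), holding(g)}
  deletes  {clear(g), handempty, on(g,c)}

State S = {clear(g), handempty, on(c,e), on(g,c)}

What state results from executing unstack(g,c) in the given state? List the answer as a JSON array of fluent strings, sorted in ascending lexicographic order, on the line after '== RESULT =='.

Progress:
  pre ⊆ S: {clear(g), handempty, on(g,c)} ⊆ S  — applicable
  S \ del = {on(c,e)}
  ∪ add   = {clear(c), holding(g), on(c,e)}

== RESULT ==
["clear(c)", "holding(g)", "on(c,e)"]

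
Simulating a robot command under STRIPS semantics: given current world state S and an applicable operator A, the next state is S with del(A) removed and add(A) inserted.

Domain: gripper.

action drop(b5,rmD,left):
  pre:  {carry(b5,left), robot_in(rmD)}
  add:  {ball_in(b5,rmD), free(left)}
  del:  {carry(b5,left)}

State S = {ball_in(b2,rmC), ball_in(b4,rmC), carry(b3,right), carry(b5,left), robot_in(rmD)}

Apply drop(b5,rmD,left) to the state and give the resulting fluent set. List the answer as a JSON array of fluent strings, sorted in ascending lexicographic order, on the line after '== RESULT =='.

Progress:
  pre ⊆ S: {carry(b5,left), robot_in(rmD)} ⊆ S  — applicable
  S \ del = {ball_in(b2,rmC), ball_in(b4,rmC), carry(b3,right), robot_in(rmD)}
  ∪ add   = {ball_in(b2,rmC), ball_in(b4,rmC), ball_in(b5,rmD), carry(b3,right), free(left), robot_in(rmD)}

== RESULT ==
["ball_in(b2,rmC)", "ball_in(b4,rmC)", "ball_in(b5,rmD)", "carry(b3,right)", "free(left)", "robot_in(rmD)"]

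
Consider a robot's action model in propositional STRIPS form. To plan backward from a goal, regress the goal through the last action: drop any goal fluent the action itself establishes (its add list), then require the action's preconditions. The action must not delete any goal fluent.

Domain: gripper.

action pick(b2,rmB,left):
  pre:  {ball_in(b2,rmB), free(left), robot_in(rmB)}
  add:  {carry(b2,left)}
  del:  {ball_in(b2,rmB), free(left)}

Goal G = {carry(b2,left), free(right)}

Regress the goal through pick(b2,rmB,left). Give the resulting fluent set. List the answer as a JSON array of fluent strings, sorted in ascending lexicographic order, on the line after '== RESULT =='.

Compute (G \ add) ∪ pre:
  G ∩ del = {}  (empty — regression defined)
  G \ add = {carry(b2,left), free(right)} \ {carry(b2,left)} = {free(right)}
  ∪ pre   = {free(right)} ∪ {ball_in(b2,rmB), free(left), robot_in(rmB)}
          = {ball_in(b2,rmB), free(left), free(right), robot_in(rmB)}

== RESULT ==
["ball_in(b2,rmB)", "free(left)", "free(right)", "robot_in(rmB)"]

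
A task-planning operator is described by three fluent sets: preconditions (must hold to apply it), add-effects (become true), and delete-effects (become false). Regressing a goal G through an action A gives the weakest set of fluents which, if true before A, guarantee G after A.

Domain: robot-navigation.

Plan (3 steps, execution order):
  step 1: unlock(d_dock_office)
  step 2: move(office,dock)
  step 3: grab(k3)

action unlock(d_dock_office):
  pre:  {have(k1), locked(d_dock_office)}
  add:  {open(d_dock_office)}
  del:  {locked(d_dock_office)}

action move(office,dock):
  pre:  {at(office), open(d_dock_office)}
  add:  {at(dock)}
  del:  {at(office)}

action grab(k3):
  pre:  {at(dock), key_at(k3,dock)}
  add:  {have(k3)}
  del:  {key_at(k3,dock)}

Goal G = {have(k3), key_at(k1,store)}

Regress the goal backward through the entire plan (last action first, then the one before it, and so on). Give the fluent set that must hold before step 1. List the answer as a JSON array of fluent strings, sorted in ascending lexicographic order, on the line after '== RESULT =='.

Regress step by step:
  through step 3 (grab(k3)): drop {have(k3)}, keep {key_at(k1,store)}, require {at(dock), key_at(k3,dock)}
    → {at(dock), key_at(k1,store), key_at(k3,dock)}
  through step 2 (move(office,dock)): drop {at(dock)}, keep {key_at(k1,store), key_at(k3,dock)}, require {at(office), open(d_dock_office)}
    → {at(office), key_at(k1,store), key_at(k3,dock), open(d_dock_office)}
  through step 1 (unlock(d_dock_office)): drop {open(d_dock_office)}, keep {at(office), key_at(k1,store), key_at(k3,dock)}, require {have(k1), locked(d_dock_office)}
    → {at(office), have(k1), key_at(k1,store), key_at(k3,dock), locked(d_dock_office)}

== RESULT ==
["at(office)", "have(k1)", "key_at(k1,store)", "key_at(k3,dock)", "locked(d_dock_office)"]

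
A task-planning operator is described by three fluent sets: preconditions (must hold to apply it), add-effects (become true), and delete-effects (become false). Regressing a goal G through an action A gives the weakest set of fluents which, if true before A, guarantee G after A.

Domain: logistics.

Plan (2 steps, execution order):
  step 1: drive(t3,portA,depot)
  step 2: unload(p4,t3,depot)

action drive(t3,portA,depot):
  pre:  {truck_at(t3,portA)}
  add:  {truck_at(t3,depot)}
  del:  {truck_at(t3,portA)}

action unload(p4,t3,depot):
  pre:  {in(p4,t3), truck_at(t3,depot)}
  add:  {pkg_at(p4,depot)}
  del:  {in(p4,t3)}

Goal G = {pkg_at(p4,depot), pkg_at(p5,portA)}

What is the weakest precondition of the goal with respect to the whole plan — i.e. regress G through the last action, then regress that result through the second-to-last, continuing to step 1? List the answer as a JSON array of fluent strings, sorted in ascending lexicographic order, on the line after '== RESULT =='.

Regress step by step:
  through step 2 (unload(p4,t3,depot)): drop {pkg_at(p4,depot)}, keep {pkg_at(p5,portA)}, require {in(p4,t3), truck_at(t3,depot)}
    → {in(p4,t3), pkg_at(p5,portA), truck_at(t3,depot)}
  through step 1 (drive(t3,portA,depot)): drop {truck_at(t3,depot)}, keep {in(p4,t3), pkg_at(p5,portA)}, require {truck_at(t3,portA)}
    → {in(p4,t3), pkg_at(p5,portA), truck_at(t3,portA)}

== RESULT ==
["in(p4,t3)", "pkg_at(p5,portA)", "truck_at(t3,portA)"]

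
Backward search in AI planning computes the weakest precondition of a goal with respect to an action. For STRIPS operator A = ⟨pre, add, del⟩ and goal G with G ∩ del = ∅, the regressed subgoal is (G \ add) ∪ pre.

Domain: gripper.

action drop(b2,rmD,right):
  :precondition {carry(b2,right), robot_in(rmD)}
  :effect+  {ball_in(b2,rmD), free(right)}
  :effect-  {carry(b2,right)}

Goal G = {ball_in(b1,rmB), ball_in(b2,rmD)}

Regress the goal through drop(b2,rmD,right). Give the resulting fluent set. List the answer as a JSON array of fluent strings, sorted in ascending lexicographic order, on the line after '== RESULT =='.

Compute (G \ add) ∪ pre:
  G ∩ del = {}  (empty — regression defined)
  G \ add = {ball_in(b1,rmB), ball_in(b2,rmD)} \ {ball_in(b2,rmD), free(right)} = {ball_in(b1,rmB)}
  ∪ pre   = {ball_in(b1,rmB)} ∪ {carry(b2,right), robot_in(rmD)}
          = {ball_in(b1,rmB), carry(b2,right), robot_in(rmD)}

== RESULT ==
["ball_in(b1,rmB)", "carry(b2,right)", "robot_in(rmD)"]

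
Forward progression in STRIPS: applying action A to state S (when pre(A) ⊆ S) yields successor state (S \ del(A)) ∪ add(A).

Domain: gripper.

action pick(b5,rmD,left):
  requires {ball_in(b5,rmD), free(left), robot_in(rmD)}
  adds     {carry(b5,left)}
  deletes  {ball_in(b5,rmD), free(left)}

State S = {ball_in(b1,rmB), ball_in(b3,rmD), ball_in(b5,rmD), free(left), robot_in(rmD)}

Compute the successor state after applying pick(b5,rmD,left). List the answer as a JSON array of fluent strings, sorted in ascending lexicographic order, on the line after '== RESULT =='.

Progress:
  pre ⊆ S: {ball_in(b5,rmD), free(left), robot_in(rmD)} ⊆ S  — applicable
  S \ del = {ball_in(b1,rmB), ball_in(b3,rmD), robot_in(rmD)}
  ∪ add   = {ball_in(b1,rmB), ball_in(b3,rmD), carry(b5,left), robot_in(rmD)}

== RESULT ==
["ball_in(b1,rmB)", "ball_in(b3,rmD)", "carry(b5,left)", "robot_in(rmD)"]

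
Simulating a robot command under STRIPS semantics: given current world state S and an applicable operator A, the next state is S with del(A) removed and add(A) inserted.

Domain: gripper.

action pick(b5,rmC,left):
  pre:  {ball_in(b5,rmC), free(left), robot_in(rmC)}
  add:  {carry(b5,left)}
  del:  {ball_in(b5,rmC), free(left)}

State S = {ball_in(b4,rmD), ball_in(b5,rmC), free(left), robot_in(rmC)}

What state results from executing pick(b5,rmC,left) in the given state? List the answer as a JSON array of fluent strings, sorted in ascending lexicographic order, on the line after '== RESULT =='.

Compute (S \ del) ∪ add:
  pre ⊆ S: {ball_in(b5,rmC), free(left), robot_in(rmC)} ⊆ S  — applicable
  S \ del = {ball_in(b4,rmD), robot_in(rmC)}
  ∪ add   = {ball_in(b4,rmD), carry(b5,left), robot_in(rmC)}

== RESULT ==
["ball_in(b4,rmD)", "carry(b5,left)", "robot_in(rmC)"]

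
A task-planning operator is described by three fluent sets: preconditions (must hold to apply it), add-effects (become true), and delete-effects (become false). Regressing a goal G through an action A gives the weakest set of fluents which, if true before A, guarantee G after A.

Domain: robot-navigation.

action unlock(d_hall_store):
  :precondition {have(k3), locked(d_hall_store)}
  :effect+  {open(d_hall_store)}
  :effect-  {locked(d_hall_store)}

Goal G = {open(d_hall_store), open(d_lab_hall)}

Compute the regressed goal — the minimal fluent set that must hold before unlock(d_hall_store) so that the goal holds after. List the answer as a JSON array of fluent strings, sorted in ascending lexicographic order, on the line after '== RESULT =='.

Regress:
  G ∩ del = {}  (empty — regression defined)
  G \ add = {open(d_hall_store), open(d_lab_hall)} \ {open(d_hall_store)} = {open(d_lab_hall)}
  ∪ pre   = {open(d_lab_hall)} ∪ {have(k3), locked(d_hall_store)}
          = {have(k3), locked(d_hall_store), open(d_lab_hall)}

== RESULT ==
["have(k3)", "locked(d_hall_store)", "open(d_lab_hall)"]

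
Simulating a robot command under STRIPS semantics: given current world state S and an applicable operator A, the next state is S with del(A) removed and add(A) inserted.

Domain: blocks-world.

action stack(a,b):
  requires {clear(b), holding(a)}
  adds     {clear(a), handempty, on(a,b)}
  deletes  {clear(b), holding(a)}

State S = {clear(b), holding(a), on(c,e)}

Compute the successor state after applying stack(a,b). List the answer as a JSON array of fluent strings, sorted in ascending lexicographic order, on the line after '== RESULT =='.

Compute (S \ del) ∪ add:
  pre ⊆ S: {clear(b), holding(a)} ⊆ S  — applicable
  S \ del = {on(c,e)}
  ∪ add   = {clear(a), handempty, on(a,b), on(c,e)}

== RESULT ==
["clear(a)", "handempty", "on(a,b)", "on(c,e)"]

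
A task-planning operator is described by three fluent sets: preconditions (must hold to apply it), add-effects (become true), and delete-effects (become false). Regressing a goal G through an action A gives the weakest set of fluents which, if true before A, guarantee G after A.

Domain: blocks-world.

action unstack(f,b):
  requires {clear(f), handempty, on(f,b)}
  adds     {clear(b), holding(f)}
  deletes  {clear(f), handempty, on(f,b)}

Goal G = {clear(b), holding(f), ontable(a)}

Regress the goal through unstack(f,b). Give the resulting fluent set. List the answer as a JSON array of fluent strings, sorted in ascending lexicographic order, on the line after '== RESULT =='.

Compute (G \ add) ∪ pre:
  G ∩ del = {}  (empty — regression defined)
  G \ add = {clear(b), holding(f), ontable(a)} \ {clear(b), holding(f)} = {ontable(a)}
  ∪ pre   = {ontable(a)} ∪ {clear(f), handempty, on(f,b)}
          = {clear(f), handempty, on(f,b), ontable(a)}

== RESULT ==
["clear(f)", "handempty", "on(f,b)", "ontable(a)"]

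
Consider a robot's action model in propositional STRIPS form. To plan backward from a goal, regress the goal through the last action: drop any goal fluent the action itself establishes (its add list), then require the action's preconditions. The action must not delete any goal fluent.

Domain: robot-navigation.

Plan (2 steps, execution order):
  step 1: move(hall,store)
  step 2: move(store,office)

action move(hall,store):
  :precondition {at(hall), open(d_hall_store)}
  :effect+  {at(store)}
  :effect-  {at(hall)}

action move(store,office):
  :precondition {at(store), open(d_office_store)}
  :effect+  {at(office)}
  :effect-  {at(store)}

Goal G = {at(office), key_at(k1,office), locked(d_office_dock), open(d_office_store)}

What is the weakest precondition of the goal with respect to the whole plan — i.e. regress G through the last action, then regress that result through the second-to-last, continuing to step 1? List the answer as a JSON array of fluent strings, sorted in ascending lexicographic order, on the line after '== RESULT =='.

Work backward from the goal:
  through step 2 (move(store,office)): drop {at(office)}, keep {key_at(k1,office), locked(d_office_dock), open(d_office_store)}, require {at(store), open(d_office_store)}
    → {at(store), key_at(k1,office), locked(d_office_dock), open(d_office_store)}
  through step 1 (move(hall,store)): drop {at(store)}, keep {key_at(k1,office), locked(d_office_dock), open(d_office_store)}, require {at(hall), open(d_hall_store)}
    → {at(hall), key_at(k1,office), locked(d_office_dock), open(d_hall_store), open(d_office_store)}

== RESULT ==
["at(hall)", "key_at(k1,office)", "locked(d_office_dock)", "open(d_hall_store)", "open(d_office_store)"]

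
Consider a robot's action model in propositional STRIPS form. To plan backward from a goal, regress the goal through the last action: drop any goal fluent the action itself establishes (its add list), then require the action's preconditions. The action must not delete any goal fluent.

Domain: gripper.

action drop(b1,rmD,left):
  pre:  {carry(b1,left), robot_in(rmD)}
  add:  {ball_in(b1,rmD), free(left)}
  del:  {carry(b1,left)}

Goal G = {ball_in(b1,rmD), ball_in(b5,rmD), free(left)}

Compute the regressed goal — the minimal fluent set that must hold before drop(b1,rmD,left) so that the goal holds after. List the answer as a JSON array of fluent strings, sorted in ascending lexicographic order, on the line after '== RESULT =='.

Regress:
  G ∩ del = {}  (empty — regression defined)
  G \ add = {ball_in(b1,rmD), ball_in(b5,rmD), free(left)} \ {ball_in(b1,rmD), free(left)} = {ball_in(b5,rmD)}
  ∪ pre   = {ball_in(b5,rmD)} ∪ {carry(b1,left), robot_in(rmD)}
          = {ball_in(b5,rmD), carry(b1,left), robot_in(rmD)}

== RESULT ==
["ball_in(b5,rmD)", "carry(b1,left)", "robot_in(rmD)"]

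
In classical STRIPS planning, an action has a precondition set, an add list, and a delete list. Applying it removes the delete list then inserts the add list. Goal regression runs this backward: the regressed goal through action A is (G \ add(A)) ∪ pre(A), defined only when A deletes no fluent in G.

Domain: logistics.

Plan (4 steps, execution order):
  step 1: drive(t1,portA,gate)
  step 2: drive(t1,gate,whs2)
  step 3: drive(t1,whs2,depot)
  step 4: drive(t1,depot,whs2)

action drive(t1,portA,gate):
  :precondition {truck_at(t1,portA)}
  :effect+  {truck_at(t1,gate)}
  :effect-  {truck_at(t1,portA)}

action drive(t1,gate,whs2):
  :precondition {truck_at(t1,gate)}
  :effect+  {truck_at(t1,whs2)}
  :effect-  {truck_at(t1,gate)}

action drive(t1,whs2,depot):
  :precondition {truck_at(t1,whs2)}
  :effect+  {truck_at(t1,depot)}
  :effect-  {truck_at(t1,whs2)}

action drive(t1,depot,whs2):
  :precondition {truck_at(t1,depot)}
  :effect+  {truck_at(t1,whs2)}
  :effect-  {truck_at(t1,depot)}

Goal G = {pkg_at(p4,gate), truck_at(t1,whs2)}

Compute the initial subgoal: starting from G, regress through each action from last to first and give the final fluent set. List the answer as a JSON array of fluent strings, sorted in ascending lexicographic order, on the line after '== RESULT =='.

Regress step by step:
  through step 4 (drive(t1,depot,whs2)): drop {truck_at(t1,whs2)}, keep {pkg_at(p4,gate)}, require {truck_at(t1,depot)}
    → {pkg_at(p4,gate), truck_at(t1,depot)}
  through step 3 (drive(t1,whs2,depot)): drop {truck_at(t1,depot)}, keep {pkg_at(p4,gate)}, require {truck_at(t1,whs2)}
    → {pkg_at(p4,gate), truck_at(t1,whs2)}
  through step 2 (drive(t1,gate,whs2)): drop {truck_at(t1,whs2)}, keep {pkg_at(p4,gate)}, require {truck_at(t1,gate)}
    → {pkg_at(p4,gate), truck_at(t1,gate)}
  through step 1 (drive(t1,portA,gate)): drop {truck_at(t1,gate)}, keep {pkg_at(p4,gate)}, require {truck_at(t1,portA)}
    → {pkg_at(p4,gate), truck_at(t1,portA)}

== RESULT ==
["pkg_at(p4,gate)", "truck_at(t1,portA)"]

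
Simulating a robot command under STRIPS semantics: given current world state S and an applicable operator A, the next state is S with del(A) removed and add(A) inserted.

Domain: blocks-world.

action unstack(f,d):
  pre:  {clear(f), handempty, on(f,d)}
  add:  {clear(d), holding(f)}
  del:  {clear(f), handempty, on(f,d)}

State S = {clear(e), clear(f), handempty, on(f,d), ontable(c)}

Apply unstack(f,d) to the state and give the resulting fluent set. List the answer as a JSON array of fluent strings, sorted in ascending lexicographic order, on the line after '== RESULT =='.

Compute (S \ del) ∪ add:
  pre ⊆ S: {clear(f), handempty, on(f,d)} ⊆ S  — applicable
  S \ del = {clear(e), ontable(c)}
  ∪ add   = {clear(d), clear(e), holding(f), ontable(c)}

== RESULT ==
["clear(d)", "clear(e)", "holding(f)", "ontable(c)"]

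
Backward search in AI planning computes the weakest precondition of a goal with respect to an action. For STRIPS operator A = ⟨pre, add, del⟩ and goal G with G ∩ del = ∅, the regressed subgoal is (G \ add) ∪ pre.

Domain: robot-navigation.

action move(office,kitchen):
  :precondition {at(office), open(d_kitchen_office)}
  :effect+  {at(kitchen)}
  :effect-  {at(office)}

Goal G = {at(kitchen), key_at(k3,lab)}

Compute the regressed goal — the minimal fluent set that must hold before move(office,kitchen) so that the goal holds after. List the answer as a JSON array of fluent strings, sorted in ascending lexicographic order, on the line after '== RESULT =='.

Compute (G \ add) ∪ pre:
  G ∩ del = {}  (empty — regression defined)
  G \ add = {at(kitchen), key_at(k3,lab)} \ {at(kitchen)} = {key_at(k3,lab)}
  ∪ pre   = {key_at(k3,lab)} ∪ {at(office), open(d_kitchen_office)}
          = {at(office), key_at(k3,lab), open(d_kitchen_office)}

== RESULT ==
["at(office)", "key_at(k3,lab)", "open(d_kitchen_office)"]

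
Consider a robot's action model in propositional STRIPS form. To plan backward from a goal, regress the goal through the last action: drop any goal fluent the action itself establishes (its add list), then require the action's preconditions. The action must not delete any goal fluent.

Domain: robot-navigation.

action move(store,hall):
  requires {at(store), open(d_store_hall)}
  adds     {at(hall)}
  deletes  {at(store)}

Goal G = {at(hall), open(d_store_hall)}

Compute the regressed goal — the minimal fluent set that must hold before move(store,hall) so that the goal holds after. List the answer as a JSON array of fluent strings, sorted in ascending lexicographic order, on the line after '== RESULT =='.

Compute (G \ add) ∪ pre:
  G ∩ del = {}  (empty — regression defined)
  G \ add = {at(hall), open(d_store_hall)} \ {at(hall)} = {open(d_store_hall)}
  ∪ pre   = {open(d_store_hall)} ∪ {at(store), open(d_store_hall)}
          = {at(store), open(d_store_hall)}

== RESULT ==
["at(store)", "open(d_store_hall)"]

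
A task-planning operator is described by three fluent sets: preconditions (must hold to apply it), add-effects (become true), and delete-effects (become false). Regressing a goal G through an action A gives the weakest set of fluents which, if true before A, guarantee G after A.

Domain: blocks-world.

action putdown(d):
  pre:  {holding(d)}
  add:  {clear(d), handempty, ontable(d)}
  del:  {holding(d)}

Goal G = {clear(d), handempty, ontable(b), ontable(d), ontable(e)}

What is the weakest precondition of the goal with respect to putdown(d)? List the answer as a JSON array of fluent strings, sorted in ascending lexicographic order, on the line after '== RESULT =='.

Compute (G \ add) ∪ pre:
  G ∩ del = {}  (empty — regression defined)
  G \ add = {clear(d), handempty, ontable(b), ontable(d), ontable(e)} \ {clear(d), handempty, ontable(d)} = {ontable(b), ontable(e)}
  ∪ pre   = {ontable(b), ontable(e)} ∪ {holding(d)}
          = {holding(d), ontable(b), ontable(e)}

== RESULT ==
["holding(d)", "ontable(b)", "ontable(e)"]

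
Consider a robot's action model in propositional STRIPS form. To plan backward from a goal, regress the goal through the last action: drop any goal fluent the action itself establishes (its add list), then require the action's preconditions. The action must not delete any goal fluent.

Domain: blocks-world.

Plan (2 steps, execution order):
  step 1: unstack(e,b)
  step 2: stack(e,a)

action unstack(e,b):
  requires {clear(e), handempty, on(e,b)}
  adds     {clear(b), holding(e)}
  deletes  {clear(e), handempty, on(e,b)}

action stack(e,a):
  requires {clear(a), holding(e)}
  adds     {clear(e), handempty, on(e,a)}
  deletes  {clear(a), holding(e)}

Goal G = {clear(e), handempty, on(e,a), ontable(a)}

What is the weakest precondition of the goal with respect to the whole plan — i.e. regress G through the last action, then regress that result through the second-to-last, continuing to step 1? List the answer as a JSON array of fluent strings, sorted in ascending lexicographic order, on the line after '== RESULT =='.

Regress step by step:
  through step 2 (stack(e,a)): drop {clear(e), handempty, on(e,a)}, keep {ontable(a)}, require {clear(a), holding(e)}
    → {clear(a), holding(e), ontable(a)}
  through step 1 (unstack(e,b)): drop {holding(e)}, keep {clear(a), ontable(a)}, require {clear(e), handempty, on(e,b)}
    → {clear(a), clear(e), handempty, on(e,b), ontable(a)}

== RESULT ==
["clear(a)", "clear(e)", "handempty", "on(e,b)", "ontable(a)"]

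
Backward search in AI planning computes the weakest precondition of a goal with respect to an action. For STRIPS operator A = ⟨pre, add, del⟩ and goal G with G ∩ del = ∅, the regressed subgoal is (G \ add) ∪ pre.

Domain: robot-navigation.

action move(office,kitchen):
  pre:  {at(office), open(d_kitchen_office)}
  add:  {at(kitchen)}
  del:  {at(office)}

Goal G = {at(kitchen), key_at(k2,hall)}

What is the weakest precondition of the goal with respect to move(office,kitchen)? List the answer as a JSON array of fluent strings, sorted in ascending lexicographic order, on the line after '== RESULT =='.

Regress:
  G ∩ del = {}  (empty — regression defined)
  G \ add = {at(kitchen), key_at(k2,hall)} \ {at(kitchen)} = {key_at(k2,hall)}
  ∪ pre   = {key_at(k2,hall)} ∪ {at(office), open(d_kitchen_office)}
          = {at(office), key_at(k2,hall), open(d_kitchen_office)}

== RESULT ==
["at(office)", "key_at(k2,hall)", "open(d_kitchen_office)"]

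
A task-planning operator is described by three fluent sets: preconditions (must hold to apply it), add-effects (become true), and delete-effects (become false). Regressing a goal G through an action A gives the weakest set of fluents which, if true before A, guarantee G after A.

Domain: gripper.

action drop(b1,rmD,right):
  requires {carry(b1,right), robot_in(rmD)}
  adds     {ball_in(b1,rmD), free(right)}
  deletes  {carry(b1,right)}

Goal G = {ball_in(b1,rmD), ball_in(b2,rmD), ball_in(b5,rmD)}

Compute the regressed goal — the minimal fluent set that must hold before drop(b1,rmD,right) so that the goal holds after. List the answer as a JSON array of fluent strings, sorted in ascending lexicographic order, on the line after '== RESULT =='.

Compute (G \ add) ∪ pre:
  G ∩ del = {}  (empty — regression defined)
  G \ add = {ball_in(b1,rmD), ball_in(b2,rmD), ball_in(b5,rmD)} \ {ball_in(b1,rmD), free(right)} = {ball_in(b2,rmD), ball_in(b5,rmD)}
  ∪ pre   = {ball_in(b2,rmD), ball_in(b5,rmD)} ∪ {carry(b1,right), robot_in(rmD)}
          = {ball_in(b2,rmD), ball_in(b5,rmD), carry(b1,right), robot_in(rmD)}

== RESULT ==
["ball_in(b2,rmD)", "ball_in(b5,rmD)", "carry(b1,right)", "robot_in(rmD)"]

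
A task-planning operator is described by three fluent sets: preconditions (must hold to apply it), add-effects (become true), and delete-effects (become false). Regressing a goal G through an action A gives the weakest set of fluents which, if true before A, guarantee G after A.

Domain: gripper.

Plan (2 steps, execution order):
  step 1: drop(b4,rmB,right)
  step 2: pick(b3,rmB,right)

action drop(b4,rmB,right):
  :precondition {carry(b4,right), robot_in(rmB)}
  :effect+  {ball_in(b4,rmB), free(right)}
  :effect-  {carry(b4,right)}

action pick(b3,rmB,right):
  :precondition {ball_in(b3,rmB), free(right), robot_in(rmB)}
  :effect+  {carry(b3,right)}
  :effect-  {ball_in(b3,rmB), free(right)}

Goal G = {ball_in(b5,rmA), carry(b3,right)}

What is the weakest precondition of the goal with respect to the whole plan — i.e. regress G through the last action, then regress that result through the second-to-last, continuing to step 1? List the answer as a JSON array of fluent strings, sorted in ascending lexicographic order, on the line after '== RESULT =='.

Regress step by step:
  through step 2 (pick(b3,rmB,right)): drop {carry(b3,right)}, keep {ball_in(b5,rmA)}, require {ball_in(b3,rmB), free(right), robot_in(rmB)}
    → {ball_in(b3,rmB), ball_in(b5,rmA), free(right), robot_in(rmB)}
  through step 1 (drop(b4,rmB,right)): drop {free(right)}, keep {ball_in(b3,rmB), ball_in(b5,rmA), robot_in(rmB)}, require {carry(b4,right), robot_in(rmB)}
    → {ball_in(b3,rmB), ball_in(b5,rmA), carry(b4,right), robot_in(rmB)}

== RESULT ==
["ball_in(b3,rmB)", "ball_in(b5,rmA)", "carry(b4,right)", "robot_in(rmB)"]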